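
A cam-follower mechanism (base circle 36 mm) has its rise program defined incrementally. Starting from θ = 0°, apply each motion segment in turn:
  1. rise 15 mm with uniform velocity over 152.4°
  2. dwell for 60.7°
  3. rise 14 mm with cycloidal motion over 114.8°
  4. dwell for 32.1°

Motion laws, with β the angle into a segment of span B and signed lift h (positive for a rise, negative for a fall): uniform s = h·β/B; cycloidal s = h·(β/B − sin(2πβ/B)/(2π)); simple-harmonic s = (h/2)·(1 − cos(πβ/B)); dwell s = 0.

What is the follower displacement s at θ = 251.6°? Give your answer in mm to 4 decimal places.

seg 1 [0°–152.4°] uniform, h=15: full span → s += 15 → s = 15.0000
seg 2 [152.4°–213.1°] dwell: s stays 15.0000
seg 3 [213.1°–327.9°] cycloidal, h=14: θ=251.6° here. β=38.5, B=114.8. 14·(0.3354 − sin(2π·0.3354)/(2π)) = 2.7799 → s = 17.7799

17.7799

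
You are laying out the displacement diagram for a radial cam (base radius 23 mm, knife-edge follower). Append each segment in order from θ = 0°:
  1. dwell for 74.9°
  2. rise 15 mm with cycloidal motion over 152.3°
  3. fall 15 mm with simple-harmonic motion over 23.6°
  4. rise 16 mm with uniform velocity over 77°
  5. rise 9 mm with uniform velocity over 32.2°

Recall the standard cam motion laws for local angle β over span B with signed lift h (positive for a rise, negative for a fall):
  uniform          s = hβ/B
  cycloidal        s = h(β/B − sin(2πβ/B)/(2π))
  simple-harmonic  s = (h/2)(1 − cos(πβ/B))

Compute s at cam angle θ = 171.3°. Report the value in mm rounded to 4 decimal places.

seg 1 [0°–74.9°] dwell: s stays 0.0000
seg 2 [74.9°–227.2°] cycloidal, h=15: θ=171.3° here. β=96.4, B=152.3. 15·(0.6330 − sin(2π·0.6330)/(2π)) = 11.2648 → s = 11.2648

11.2648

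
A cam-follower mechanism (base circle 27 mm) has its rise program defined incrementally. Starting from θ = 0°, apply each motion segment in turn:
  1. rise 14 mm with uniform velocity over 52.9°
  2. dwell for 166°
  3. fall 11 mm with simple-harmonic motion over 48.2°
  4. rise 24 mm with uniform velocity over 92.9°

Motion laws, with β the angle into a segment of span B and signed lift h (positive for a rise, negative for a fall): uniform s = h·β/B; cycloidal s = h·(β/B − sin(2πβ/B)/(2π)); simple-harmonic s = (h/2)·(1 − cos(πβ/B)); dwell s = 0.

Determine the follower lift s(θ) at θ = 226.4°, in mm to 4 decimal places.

seg 1 [0°–52.9°] uniform, h=14: full span → s += 14 → s = 14.0000
seg 2 [52.9°–218.9°] dwell: s stays 14.0000
seg 3 [218.9°–267.1°] simple-harmonic, h=-11: θ=226.4° here. β=7.5, B=48.2. -11/2·(1 − cos(π·0.1556)) = -0.6442 → s = 13.3558

13.3558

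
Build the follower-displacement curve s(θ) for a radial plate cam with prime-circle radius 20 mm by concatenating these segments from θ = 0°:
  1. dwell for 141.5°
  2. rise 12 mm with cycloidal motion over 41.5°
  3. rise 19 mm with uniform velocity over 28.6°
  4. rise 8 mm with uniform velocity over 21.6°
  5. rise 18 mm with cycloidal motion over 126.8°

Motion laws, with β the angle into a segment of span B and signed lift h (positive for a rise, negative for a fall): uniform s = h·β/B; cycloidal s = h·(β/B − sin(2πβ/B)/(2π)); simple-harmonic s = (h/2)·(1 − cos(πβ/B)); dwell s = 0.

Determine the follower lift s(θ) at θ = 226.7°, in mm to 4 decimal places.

seg 1 [0°–141.5°] dwell: s stays 0.0000
seg 2 [141.5°–183°] cycloidal, h=12: full span → s += 12 → s = 12.0000
seg 3 [183°–211.6°] uniform, h=19: full span → s += 19 → s = 31.0000
seg 4 [211.6°–233.2°] uniform, h=8: θ=226.7° here. β=15.1, B=21.6. 8·15.1/21.6 = 5.5926 → s = 36.5926

36.5926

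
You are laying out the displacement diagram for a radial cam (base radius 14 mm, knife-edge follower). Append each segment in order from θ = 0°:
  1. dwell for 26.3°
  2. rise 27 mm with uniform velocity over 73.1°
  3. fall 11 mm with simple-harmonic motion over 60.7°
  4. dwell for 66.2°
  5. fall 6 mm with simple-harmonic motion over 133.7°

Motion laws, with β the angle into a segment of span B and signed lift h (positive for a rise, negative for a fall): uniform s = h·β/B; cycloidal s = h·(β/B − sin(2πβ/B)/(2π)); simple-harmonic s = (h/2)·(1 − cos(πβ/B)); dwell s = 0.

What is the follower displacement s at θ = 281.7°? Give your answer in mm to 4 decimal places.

seg 1 [0°–26.3°] dwell: s stays 0.0000
seg 2 [26.3°–99.4°] uniform, h=27: full span → s += 27 → s = 27.0000
seg 3 [99.4°–160.1°] simple-harmonic, h=-11: full span → s += -11 → s = 16.0000
seg 4 [160.1°–226.3°] dwell: s stays 16.0000
seg 5 [226.3°–360°] simple-harmonic, h=-6: θ=281.7° here. β=55.4, B=133.7. -6/2·(1 − cos(π·0.4144)) = -2.2026 → s = 13.7974

13.7974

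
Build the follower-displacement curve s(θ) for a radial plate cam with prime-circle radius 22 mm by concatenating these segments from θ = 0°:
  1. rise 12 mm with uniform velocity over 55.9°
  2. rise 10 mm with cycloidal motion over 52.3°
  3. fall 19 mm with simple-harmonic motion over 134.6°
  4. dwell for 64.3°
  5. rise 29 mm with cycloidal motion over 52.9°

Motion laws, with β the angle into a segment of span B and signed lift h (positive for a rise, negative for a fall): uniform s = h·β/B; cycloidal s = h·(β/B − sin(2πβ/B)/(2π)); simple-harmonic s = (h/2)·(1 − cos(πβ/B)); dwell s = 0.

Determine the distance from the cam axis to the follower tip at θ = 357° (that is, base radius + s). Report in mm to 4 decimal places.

seg 1 [0°–55.9°] uniform, h=12: full span → s += 12 → s = 12.0000
seg 2 [55.9°–108.2°] cycloidal, h=10: full span → s += 10 → s = 22.0000
seg 3 [108.2°–242.8°] simple-harmonic, h=-19: full span → s += -19 → s = 3.0000
seg 4 [242.8°–307.1°] dwell: s stays 3.0000
seg 5 [307.1°–360°] cycloidal, h=29: θ=357° here. β=49.9, B=52.9. 29·(0.9433 − sin(2π·0.9433)/(2π)) = 28.9654 → s = 31.9654
radial distance = base radius + s = 22 + 31.9654 = 53.9654

53.9654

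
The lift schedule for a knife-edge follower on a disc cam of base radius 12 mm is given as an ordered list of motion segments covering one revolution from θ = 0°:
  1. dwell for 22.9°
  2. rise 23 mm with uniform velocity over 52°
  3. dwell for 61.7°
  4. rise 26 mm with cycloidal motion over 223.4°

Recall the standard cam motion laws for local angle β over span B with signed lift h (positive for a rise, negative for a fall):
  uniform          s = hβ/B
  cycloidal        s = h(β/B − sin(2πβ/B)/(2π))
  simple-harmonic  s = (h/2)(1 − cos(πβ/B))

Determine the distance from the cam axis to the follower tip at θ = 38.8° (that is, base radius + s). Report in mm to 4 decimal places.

seg 1 [0°–22.9°] dwell: s stays 0.0000
seg 2 [22.9°–74.9°] uniform, h=23: θ=38.8° here. β=15.9, B=52. 23·15.9/52 = 7.0327 → s = 7.0327
radial distance = base radius + s = 12 + 7.0327 = 19.0327

19.0327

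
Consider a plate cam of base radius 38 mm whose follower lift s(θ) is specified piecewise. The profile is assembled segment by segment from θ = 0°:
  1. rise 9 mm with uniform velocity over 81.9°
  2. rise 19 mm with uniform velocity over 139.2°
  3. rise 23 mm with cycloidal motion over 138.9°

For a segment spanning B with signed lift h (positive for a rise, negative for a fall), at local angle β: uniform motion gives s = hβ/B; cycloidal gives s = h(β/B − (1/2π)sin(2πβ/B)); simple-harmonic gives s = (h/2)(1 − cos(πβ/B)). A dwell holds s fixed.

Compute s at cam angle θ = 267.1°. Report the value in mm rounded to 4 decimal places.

seg 1 [0°–81.9°] uniform, h=9: full span → s += 9 → s = 9.0000
seg 2 [81.9°–221.1°] uniform, h=19: full span → s += 19 → s = 28.0000
seg 3 [221.1°–360°] cycloidal, h=23: θ=267.1° here. β=46, B=138.9. 23·(0.3312 − sin(2π·0.3312)/(2π)) = 4.4223 → s = 32.4223

32.4223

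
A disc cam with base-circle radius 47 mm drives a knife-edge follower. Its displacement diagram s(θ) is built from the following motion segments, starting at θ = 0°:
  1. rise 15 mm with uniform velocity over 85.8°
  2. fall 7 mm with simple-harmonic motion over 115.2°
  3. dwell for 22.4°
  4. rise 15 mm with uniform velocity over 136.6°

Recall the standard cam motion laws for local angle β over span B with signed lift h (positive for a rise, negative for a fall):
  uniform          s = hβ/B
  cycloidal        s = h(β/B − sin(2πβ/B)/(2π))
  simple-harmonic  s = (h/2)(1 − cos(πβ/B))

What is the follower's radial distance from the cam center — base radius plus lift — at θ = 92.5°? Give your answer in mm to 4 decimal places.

seg 1 [0°–85.8°] uniform, h=15: full span → s += 15 → s = 15.0000
seg 2 [85.8°–201°] simple-harmonic, h=-7: θ=92.5° here. β=6.7, B=115.2. -7/2·(1 − cos(π·0.0582)) = -0.0583 → s = 14.9417
radial distance = base radius + s = 47 + 14.9417 = 61.9417

61.9417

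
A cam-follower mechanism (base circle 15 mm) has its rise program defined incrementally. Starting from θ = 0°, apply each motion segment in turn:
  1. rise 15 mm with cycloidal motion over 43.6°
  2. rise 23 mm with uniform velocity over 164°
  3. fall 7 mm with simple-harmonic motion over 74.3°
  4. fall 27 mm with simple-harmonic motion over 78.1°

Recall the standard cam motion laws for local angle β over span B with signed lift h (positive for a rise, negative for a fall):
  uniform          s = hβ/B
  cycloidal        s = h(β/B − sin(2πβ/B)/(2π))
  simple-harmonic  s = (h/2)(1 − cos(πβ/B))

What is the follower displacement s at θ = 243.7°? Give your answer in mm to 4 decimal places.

seg 1 [0°–43.6°] cycloidal, h=15: full span → s += 15 → s = 15.0000
seg 2 [43.6°–207.6°] uniform, h=23: full span → s += 23 → s = 38.0000
seg 3 [207.6°–281.9°] simple-harmonic, h=-7: θ=243.7° here. β=36.1, B=74.3. -7/2·(1 − cos(π·0.4859)) = -3.3447 → s = 34.6553

34.6553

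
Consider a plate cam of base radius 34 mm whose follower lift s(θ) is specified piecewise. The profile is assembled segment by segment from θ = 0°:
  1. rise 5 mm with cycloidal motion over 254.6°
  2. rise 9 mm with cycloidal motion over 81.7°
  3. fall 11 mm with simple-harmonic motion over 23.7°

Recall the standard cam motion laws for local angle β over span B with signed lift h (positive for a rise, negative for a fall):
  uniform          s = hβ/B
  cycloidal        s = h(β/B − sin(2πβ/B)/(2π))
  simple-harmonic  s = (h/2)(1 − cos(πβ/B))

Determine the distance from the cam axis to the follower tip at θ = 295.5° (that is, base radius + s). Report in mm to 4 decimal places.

seg 1 [0°–254.6°] cycloidal, h=5: full span → s += 5 → s = 5.0000
seg 2 [254.6°–336.3°] cycloidal, h=9: θ=295.5° here. β=40.9, B=81.7. 9·(0.5006 − sin(2π·0.5006)/(2π)) = 4.5110 → s = 9.5110
radial distance = base radius + s = 34 + 9.5110 = 43.5110

43.5110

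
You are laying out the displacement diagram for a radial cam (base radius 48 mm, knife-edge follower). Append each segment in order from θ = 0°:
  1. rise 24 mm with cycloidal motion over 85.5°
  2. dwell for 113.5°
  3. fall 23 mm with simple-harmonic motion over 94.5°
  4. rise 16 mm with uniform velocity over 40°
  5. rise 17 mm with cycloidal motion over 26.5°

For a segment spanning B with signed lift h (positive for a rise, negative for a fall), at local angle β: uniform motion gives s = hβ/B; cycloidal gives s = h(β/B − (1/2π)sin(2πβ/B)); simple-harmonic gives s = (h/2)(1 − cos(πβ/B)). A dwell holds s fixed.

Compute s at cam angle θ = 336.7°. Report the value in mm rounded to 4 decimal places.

seg 1 [0°–85.5°] cycloidal, h=24: full span → s += 24 → s = 24.0000
seg 2 [85.5°–199°] dwell: s stays 24.0000
seg 3 [199°–293.5°] simple-harmonic, h=-23: full span → s += -23 → s = 1.0000
seg 4 [293.5°–333.5°] uniform, h=16: full span → s += 16 → s = 17.0000
seg 5 [333.5°–360°] cycloidal, h=17: θ=336.7° here. β=3.2, B=26.5. 17·(0.1208 − sin(2π·0.1208)/(2π)) = 0.1914 → s = 17.1914

17.1914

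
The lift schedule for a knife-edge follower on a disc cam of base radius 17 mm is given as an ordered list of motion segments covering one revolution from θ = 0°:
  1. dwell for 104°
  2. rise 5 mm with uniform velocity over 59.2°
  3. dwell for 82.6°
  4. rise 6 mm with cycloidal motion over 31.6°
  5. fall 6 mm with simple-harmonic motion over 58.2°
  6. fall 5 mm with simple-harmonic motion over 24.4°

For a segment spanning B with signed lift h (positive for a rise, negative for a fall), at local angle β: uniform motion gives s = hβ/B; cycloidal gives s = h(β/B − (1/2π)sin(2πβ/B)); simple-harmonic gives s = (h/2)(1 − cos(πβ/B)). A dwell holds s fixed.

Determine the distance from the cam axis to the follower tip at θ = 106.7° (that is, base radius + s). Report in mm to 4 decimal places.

seg 1 [0°–104°] dwell: s stays 0.0000
seg 2 [104°–163.2°] uniform, h=5: θ=106.7° here. β=2.7, B=59.2. 5·2.7/59.2 = 0.2280 → s = 0.2280
radial distance = base radius + s = 17 + 0.2280 = 17.2280

17.2280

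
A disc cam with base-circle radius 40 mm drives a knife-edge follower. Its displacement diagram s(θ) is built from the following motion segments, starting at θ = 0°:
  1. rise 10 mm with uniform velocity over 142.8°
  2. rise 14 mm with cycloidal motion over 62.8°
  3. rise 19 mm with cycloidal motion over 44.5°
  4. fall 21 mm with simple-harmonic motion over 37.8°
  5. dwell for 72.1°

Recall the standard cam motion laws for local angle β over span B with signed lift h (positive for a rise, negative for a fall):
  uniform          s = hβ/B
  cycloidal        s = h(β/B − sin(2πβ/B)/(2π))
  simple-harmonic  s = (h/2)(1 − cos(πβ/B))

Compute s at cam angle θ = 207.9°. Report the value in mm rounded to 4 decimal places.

seg 1 [0°–142.8°] uniform, h=10: full span → s += 10 → s = 10.0000
seg 2 [142.8°–205.6°] cycloidal, h=14: full span → s += 14 → s = 24.0000
seg 3 [205.6°–250.1°] cycloidal, h=19: θ=207.9° here. β=2.3, B=44.5. 19·(0.0517 − sin(2π·0.0517)/(2π)) = 0.0172 → s = 24.0172

24.0172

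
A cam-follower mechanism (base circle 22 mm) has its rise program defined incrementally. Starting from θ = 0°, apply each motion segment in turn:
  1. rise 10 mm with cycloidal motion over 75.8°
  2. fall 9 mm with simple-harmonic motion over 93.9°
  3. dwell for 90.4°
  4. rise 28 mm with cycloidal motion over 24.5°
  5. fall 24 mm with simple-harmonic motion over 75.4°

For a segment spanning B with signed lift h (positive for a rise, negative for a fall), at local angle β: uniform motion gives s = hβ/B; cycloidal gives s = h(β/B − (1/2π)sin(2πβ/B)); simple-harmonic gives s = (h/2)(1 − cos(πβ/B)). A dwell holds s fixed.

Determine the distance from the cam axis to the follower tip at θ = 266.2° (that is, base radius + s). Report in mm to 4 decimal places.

seg 1 [0°–75.8°] cycloidal, h=10: full span → s += 10 → s = 10.0000
seg 2 [75.8°–169.7°] simple-harmonic, h=-9: full span → s += -9 → s = 1.0000
seg 3 [169.7°–260.1°] dwell: s stays 1.0000
seg 4 [260.1°–284.6°] cycloidal, h=28: θ=266.2° here. β=6.1, B=24.5. 28·(0.2490 − sin(2π·0.2490)/(2π)) = 2.5152 → s = 3.5152
radial distance = base radius + s = 22 + 3.5152 = 25.5152

25.5152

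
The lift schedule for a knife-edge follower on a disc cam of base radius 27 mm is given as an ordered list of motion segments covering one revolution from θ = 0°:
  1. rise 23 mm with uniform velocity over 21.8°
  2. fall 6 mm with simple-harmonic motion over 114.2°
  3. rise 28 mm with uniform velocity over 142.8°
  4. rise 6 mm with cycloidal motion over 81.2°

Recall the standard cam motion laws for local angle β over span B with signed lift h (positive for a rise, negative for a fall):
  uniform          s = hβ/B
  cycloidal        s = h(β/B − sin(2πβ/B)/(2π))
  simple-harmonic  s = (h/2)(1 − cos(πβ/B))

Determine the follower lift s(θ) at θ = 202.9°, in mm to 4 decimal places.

seg 1 [0°–21.8°] uniform, h=23: full span → s += 23 → s = 23.0000
seg 2 [21.8°–136°] simple-harmonic, h=-6: full span → s += -6 → s = 17.0000
seg 3 [136°–278.8°] uniform, h=28: θ=202.9° here. β=66.9, B=142.8. 28·66.9/142.8 = 13.1176 → s = 30.1176

30.1176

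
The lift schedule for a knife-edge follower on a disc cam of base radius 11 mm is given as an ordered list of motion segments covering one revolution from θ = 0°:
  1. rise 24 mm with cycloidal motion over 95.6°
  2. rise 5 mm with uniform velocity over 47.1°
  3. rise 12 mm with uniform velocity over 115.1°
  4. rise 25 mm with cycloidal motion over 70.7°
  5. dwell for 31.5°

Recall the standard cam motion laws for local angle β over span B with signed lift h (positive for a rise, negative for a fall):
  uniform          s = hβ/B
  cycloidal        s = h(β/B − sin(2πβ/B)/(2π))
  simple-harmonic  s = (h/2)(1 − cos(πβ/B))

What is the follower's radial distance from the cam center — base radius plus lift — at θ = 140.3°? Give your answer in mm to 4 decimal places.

seg 1 [0°–95.6°] cycloidal, h=24: full span → s += 24 → s = 24.0000
seg 2 [95.6°–142.7°] uniform, h=5: θ=140.3° here. β=44.7, B=47.1. 5·44.7/47.1 = 4.7452 → s = 28.7452
radial distance = base radius + s = 11 + 28.7452 = 39.7452

39.7452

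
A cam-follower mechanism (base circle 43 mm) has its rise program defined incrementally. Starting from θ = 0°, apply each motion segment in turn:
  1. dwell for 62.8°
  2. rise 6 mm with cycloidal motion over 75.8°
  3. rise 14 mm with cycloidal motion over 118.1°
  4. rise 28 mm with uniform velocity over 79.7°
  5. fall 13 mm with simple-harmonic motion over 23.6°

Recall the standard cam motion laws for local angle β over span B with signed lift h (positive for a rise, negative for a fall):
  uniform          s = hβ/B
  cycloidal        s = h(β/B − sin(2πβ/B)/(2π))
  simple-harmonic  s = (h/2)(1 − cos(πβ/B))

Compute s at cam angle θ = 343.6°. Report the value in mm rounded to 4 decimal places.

seg 1 [0°–62.8°] dwell: s stays 0.0000
seg 2 [62.8°–138.6°] cycloidal, h=6: full span → s += 6 → s = 6.0000
seg 3 [138.6°–256.7°] cycloidal, h=14: full span → s += 14 → s = 20.0000
seg 4 [256.7°–336.4°] uniform, h=28: full span → s += 28 → s = 48.0000
seg 5 [336.4°–360°] simple-harmonic, h=-13: θ=343.6° here. β=7.2, B=23.6. -13/2·(1 − cos(π·0.3051)) = -2.7639 → s = 45.2361

45.2361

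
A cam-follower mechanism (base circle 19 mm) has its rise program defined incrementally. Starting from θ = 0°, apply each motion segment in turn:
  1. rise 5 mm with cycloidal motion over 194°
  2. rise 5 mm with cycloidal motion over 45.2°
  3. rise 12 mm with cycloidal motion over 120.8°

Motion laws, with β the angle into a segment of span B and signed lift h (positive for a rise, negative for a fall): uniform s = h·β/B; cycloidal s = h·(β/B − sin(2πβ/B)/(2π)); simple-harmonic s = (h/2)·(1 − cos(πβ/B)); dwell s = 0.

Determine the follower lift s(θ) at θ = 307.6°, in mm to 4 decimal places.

seg 1 [0°–194°] cycloidal, h=5: full span → s += 5 → s = 5.0000
seg 2 [194°–239.2°] cycloidal, h=5: full span → s += 5 → s = 10.0000
seg 3 [239.2°–360°] cycloidal, h=12: θ=307.6° here. β=68.4, B=120.8. 12·(0.5662 − sin(2π·0.5662)/(2π)) = 7.5667 → s = 17.5667

17.5667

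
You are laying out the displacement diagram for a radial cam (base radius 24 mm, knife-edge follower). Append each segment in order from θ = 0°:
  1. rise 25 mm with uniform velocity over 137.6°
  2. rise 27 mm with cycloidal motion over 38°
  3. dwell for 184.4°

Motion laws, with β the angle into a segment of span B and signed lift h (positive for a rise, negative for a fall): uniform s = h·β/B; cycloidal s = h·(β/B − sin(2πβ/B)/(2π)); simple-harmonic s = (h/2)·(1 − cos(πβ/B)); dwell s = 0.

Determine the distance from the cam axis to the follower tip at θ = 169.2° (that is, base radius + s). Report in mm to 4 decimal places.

seg 1 [0°–137.6°] uniform, h=25: full span → s += 25 → s = 25.0000
seg 2 [137.6°–175.6°] cycloidal, h=27: θ=169.2° here. β=31.6, B=38. 27·(0.8316 − sin(2π·0.8316)/(2π)) = 26.1976 → s = 51.1976
radial distance = base radius + s = 24 + 51.1976 = 75.1976

75.1976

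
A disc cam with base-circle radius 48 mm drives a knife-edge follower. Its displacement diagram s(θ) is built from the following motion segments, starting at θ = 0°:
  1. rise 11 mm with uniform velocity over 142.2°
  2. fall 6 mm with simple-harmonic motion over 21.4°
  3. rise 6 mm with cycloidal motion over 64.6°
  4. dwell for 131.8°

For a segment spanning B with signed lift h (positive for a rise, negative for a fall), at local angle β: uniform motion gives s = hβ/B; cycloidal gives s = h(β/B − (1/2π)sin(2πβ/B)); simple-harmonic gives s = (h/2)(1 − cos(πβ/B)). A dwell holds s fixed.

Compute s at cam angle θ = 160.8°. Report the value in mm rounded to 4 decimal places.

seg 1 [0°–142.2°] uniform, h=11: full span → s += 11 → s = 11.0000
seg 2 [142.2°–163.6°] simple-harmonic, h=-6: θ=160.8° here. β=18.6, B=21.4. -6/2·(1 − cos(π·0.8692)) = -5.7501 → s = 5.2499

5.2499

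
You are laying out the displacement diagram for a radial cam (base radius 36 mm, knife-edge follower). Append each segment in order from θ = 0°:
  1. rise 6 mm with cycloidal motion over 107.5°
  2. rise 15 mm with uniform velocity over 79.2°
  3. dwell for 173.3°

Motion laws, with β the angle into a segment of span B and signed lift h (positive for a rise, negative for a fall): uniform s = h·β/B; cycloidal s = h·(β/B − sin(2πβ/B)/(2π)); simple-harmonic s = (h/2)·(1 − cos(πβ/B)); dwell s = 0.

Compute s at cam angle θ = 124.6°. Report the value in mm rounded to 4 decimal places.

seg 1 [0°–107.5°] cycloidal, h=6: full span → s += 6 → s = 6.0000
seg 2 [107.5°–186.7°] uniform, h=15: θ=124.6° here. β=17.1, B=79.2. 15·17.1/79.2 = 3.2386 → s = 9.2386

9.2386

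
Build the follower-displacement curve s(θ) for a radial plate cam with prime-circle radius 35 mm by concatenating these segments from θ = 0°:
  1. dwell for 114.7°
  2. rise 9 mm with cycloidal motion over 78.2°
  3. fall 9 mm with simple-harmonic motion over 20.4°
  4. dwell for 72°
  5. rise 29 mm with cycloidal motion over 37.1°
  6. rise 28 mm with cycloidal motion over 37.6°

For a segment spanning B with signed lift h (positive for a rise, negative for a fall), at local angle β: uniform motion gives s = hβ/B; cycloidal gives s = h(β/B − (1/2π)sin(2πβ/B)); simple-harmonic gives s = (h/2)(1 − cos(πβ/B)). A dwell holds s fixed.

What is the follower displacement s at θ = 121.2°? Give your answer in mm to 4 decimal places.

seg 1 [0°–114.7°] dwell: s stays 0.0000
seg 2 [114.7°–192.9°] cycloidal, h=9: θ=121.2° here. β=6.5, B=78.2. 9·(0.0831 − sin(2π·0.0831)/(2π)) = 0.0335 → s = 0.0335

0.0335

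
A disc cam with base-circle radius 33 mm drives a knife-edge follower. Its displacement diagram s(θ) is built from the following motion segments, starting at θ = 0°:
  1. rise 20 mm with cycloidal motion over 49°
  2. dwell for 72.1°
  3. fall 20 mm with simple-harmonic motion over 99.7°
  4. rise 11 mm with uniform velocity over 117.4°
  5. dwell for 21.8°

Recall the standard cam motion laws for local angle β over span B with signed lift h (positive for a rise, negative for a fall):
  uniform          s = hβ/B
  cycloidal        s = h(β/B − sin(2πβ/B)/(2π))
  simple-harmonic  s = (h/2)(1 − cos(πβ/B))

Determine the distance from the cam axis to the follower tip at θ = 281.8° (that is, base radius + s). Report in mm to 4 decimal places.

seg 1 [0°–49°] cycloidal, h=20: full span → s += 20 → s = 20.0000
seg 2 [49°–121.1°] dwell: s stays 20.0000
seg 3 [121.1°–220.8°] simple-harmonic, h=-20: full span → s += -20 → s = 0.0000
seg 4 [220.8°–338.2°] uniform, h=11: θ=281.8° here. β=61, B=117.4. 11·61/117.4 = 5.7155 → s = 5.7155
radial distance = base radius + s = 33 + 5.7155 = 38.7155

38.7155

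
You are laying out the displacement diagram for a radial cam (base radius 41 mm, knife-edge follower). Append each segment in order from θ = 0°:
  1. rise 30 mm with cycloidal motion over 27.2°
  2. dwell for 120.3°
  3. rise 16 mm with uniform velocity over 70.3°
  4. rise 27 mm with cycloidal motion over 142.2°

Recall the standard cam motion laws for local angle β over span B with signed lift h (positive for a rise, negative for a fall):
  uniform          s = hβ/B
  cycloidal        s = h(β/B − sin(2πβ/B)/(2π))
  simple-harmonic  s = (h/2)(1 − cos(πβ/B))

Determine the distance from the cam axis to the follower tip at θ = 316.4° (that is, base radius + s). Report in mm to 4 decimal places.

seg 1 [0°–27.2°] cycloidal, h=30: full span → s += 30 → s = 30.0000
seg 2 [27.2°–147.5°] dwell: s stays 30.0000
seg 3 [147.5°–217.8°] uniform, h=16: full span → s += 16 → s = 46.0000
seg 4 [217.8°–360°] cycloidal, h=27: θ=316.4° here. β=98.6, B=142.2. 27·(0.6934 − sin(2π·0.6934)/(2π)) = 22.7497 → s = 68.7497
radial distance = base radius + s = 41 + 68.7497 = 109.7497

109.7497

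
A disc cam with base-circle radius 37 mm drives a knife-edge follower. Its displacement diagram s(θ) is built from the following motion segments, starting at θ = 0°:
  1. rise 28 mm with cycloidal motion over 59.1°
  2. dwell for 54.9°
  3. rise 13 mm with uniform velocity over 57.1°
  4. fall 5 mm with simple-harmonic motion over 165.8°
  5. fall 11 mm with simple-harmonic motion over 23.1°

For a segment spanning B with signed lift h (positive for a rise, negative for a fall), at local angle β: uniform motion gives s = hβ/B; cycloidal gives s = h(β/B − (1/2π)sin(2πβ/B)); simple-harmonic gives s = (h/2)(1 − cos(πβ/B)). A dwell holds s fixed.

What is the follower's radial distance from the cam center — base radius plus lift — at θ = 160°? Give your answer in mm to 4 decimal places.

seg 1 [0°–59.1°] cycloidal, h=28: full span → s += 28 → s = 28.0000
seg 2 [59.1°–114°] dwell: s stays 28.0000
seg 3 [114°–171.1°] uniform, h=13: θ=160° here. β=46, B=57.1. 13·46/57.1 = 10.4729 → s = 38.4729
radial distance = base radius + s = 37 + 38.4729 = 75.4729

75.4729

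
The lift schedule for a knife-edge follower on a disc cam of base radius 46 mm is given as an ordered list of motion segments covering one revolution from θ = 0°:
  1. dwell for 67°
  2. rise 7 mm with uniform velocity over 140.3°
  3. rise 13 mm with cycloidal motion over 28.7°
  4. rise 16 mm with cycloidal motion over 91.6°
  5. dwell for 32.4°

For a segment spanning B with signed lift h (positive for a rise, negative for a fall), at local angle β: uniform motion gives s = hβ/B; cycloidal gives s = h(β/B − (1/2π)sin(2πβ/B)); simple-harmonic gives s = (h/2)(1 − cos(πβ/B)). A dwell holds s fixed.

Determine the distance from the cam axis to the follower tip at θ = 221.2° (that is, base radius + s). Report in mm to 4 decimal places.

seg 1 [0°–67°] dwell: s stays 0.0000
seg 2 [67°–207.3°] uniform, h=7: full span → s += 7 → s = 7.0000
seg 3 [207.3°–236°] cycloidal, h=13: θ=221.2° here. β=13.9, B=28.7. 13·(0.4843 − sin(2π·0.4843)/(2π)) = 6.0927 → s = 13.0927
radial distance = base radius + s = 46 + 13.0927 = 59.0927

59.0927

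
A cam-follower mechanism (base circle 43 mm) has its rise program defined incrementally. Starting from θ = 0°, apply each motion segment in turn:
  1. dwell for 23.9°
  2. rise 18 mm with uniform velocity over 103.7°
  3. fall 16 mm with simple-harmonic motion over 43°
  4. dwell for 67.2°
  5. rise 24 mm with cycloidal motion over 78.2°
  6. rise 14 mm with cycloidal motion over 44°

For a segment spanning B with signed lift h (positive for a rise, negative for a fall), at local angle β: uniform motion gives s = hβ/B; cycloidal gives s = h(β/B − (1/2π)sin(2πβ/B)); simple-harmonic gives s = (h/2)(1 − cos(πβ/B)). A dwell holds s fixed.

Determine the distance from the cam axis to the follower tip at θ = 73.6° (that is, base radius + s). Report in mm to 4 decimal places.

seg 1 [0°–23.9°] dwell: s stays 0.0000
seg 2 [23.9°–127.6°] uniform, h=18: θ=73.6° here. β=49.7, B=103.7. 18·49.7/103.7 = 8.6268 → s = 8.6268
radial distance = base radius + s = 43 + 8.6268 = 51.6268

51.6268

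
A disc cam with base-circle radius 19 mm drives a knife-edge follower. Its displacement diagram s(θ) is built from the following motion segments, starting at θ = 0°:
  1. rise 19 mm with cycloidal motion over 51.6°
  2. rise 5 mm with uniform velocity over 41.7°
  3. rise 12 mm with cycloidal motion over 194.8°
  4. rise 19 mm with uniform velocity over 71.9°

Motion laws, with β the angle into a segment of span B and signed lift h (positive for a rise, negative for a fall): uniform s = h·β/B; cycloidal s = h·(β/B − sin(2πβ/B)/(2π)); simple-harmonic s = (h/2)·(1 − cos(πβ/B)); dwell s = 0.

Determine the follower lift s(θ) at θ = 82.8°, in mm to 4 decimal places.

seg 1 [0°–51.6°] cycloidal, h=19: full span → s += 19 → s = 19.0000
seg 2 [51.6°–93.3°] uniform, h=5: θ=82.8° here. β=31.2, B=41.7. 5·31.2/41.7 = 3.7410 → s = 22.7410

22.7410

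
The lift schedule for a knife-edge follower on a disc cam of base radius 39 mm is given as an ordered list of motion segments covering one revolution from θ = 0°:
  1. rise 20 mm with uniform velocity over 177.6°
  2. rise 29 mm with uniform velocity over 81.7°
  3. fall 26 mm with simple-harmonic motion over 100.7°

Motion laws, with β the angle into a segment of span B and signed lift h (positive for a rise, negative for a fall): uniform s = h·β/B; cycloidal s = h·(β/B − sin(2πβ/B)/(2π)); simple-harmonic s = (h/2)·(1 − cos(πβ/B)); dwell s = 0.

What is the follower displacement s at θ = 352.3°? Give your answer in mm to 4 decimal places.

seg 1 [0°–177.6°] uniform, h=20: full span → s += 20 → s = 20.0000
seg 2 [177.6°–259.3°] uniform, h=29: full span → s += 29 → s = 49.0000
seg 3 [259.3°–360°] simple-harmonic, h=-26: θ=352.3° here. β=93, B=100.7. -26/2·(1 − cos(π·0.9235)) = -25.6267 → s = 23.3733

23.3733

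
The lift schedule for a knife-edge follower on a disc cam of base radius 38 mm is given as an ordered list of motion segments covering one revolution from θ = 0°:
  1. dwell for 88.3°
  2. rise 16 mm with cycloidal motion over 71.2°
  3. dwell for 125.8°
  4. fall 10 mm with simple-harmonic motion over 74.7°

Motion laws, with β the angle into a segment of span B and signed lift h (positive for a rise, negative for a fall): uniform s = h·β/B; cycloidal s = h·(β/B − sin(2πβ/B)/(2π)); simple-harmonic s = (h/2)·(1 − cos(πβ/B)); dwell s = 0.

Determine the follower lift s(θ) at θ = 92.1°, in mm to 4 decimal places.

seg 1 [0°–88.3°] dwell: s stays 0.0000
seg 2 [88.3°–159.5°] cycloidal, h=16: θ=92.1° here. β=3.8, B=71.2. 16·(0.0534 − sin(2π·0.0534)/(2π)) = 0.0159 → s = 0.0159

0.0159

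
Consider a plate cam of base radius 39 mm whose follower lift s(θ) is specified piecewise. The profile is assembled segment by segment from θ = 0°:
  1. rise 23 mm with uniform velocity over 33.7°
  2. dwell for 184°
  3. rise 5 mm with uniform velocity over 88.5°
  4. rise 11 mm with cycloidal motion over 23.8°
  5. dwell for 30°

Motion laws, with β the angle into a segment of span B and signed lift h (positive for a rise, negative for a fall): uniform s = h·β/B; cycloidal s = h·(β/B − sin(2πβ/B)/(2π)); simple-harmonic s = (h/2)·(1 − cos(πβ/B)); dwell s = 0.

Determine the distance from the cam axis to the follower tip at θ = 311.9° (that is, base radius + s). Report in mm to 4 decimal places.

seg 1 [0°–33.7°] uniform, h=23: full span → s += 23 → s = 23.0000
seg 2 [33.7°–217.7°] dwell: s stays 23.0000
seg 3 [217.7°–306.2°] uniform, h=5: full span → s += 5 → s = 28.0000
seg 4 [306.2°–330°] cycloidal, h=11: θ=311.9° here. β=5.7, B=23.8. 11·(0.2395 − sin(2π·0.2395)/(2π)) = 0.8876 → s = 28.8876
radial distance = base radius + s = 39 + 28.8876 = 67.8876

67.8876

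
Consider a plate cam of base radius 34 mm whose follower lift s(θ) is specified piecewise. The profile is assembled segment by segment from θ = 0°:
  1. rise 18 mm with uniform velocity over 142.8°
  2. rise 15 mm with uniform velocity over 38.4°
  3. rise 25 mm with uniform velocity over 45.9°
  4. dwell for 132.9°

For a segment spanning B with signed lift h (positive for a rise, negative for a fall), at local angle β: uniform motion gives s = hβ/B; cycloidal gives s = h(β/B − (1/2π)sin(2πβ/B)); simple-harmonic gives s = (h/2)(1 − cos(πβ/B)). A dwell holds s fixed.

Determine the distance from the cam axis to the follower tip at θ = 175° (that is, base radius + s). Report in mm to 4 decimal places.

seg 1 [0°–142.8°] uniform, h=18: full span → s += 18 → s = 18.0000
seg 2 [142.8°–181.2°] uniform, h=15: θ=175° here. β=32.2, B=38.4. 15·32.2/38.4 = 12.5781 → s = 30.5781
radial distance = base radius + s = 34 + 30.5781 = 64.5781

64.5781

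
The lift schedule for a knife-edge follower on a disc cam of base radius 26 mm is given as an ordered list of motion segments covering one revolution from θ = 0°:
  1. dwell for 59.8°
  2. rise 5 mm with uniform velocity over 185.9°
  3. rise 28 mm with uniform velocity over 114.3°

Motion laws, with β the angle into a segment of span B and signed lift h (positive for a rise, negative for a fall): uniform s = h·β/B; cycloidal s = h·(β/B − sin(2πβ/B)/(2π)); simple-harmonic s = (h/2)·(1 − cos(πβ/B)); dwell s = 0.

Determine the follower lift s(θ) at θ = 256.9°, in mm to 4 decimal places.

seg 1 [0°–59.8°] dwell: s stays 0.0000
seg 2 [59.8°–245.7°] uniform, h=5: full span → s += 5 → s = 5.0000
seg 3 [245.7°–360°] uniform, h=28: θ=256.9° here. β=11.2, B=114.3. 28·11.2/114.3 = 2.7437 → s = 7.7437

7.7437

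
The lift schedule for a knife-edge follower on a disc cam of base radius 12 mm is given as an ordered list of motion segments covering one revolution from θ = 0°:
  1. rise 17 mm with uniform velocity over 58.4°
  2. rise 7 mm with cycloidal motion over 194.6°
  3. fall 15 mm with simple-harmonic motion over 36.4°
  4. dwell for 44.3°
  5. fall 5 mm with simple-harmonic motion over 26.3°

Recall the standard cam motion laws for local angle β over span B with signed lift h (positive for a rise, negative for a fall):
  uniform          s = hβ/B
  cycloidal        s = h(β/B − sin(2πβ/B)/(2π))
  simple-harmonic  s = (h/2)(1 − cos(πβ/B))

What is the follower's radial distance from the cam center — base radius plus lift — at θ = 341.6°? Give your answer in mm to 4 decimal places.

seg 1 [0°–58.4°] uniform, h=17: full span → s += 17 → s = 17.0000
seg 2 [58.4°–253°] cycloidal, h=7: full span → s += 7 → s = 24.0000
seg 3 [253°–289.4°] simple-harmonic, h=-15: full span → s += -15 → s = 9.0000
seg 4 [289.4°–333.7°] dwell: s stays 9.0000
seg 5 [333.7°–360°] simple-harmonic, h=-5: θ=341.6° here. β=7.9, B=26.3. -5/2·(1 − cos(π·0.3004)) = -1.0330 → s = 7.9670
radial distance = base radius + s = 12 + 7.9670 = 19.9670

19.9670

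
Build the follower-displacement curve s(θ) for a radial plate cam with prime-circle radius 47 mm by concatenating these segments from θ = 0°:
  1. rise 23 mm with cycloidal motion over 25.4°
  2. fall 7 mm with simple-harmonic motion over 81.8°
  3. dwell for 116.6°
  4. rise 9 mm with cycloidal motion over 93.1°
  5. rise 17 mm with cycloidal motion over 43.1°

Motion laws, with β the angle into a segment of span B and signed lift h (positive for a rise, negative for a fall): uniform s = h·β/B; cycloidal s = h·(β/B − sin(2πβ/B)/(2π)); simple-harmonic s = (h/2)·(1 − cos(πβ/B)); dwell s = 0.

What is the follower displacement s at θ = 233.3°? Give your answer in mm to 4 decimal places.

seg 1 [0°–25.4°] cycloidal, h=23: full span → s += 23 → s = 23.0000
seg 2 [25.4°–107.2°] simple-harmonic, h=-7: full span → s += -7 → s = 16.0000
seg 3 [107.2°–223.8°] dwell: s stays 16.0000
seg 4 [223.8°–316.9°] cycloidal, h=9: θ=233.3° here. β=9.5, B=93.1. 9·(0.1020 − sin(2π·0.1020)/(2π)) = 0.0616 → s = 16.0616

16.0616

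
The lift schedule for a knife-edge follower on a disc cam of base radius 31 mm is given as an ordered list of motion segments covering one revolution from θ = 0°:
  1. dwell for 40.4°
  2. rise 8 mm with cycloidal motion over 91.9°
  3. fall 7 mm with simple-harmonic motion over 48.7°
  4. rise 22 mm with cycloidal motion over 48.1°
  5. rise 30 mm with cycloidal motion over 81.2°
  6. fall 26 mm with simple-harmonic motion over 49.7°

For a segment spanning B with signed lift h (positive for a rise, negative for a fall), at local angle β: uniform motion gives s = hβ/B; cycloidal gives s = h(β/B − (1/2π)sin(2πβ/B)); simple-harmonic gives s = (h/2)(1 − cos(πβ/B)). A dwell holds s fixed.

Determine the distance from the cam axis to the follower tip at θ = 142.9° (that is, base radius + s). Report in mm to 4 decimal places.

seg 1 [0°–40.4°] dwell: s stays 0.0000
seg 2 [40.4°–132.3°] cycloidal, h=8: full span → s += 8 → s = 8.0000
seg 3 [132.3°–181°] simple-harmonic, h=-7: θ=142.9° here. β=10.6, B=48.7. -7/2·(1 − cos(π·0.2177)) = -0.7869 → s = 7.2131
radial distance = base radius + s = 31 + 7.2131 = 38.2131

38.2131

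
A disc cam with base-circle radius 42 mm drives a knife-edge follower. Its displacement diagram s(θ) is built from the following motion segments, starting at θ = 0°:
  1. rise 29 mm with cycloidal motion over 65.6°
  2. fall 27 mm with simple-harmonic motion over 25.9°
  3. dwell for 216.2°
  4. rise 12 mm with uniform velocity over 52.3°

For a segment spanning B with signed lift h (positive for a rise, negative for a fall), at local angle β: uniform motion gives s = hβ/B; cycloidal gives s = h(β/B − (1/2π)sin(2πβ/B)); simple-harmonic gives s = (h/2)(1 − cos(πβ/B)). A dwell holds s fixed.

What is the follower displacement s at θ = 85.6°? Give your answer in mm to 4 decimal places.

seg 1 [0°–65.6°] cycloidal, h=29: full span → s += 29 → s = 29.0000
seg 2 [65.6°–91.5°] simple-harmonic, h=-27: θ=85.6° here. β=20, B=25.9. -27/2·(1 − cos(π·0.7722)) = -23.6880 → s = 5.3120

5.3120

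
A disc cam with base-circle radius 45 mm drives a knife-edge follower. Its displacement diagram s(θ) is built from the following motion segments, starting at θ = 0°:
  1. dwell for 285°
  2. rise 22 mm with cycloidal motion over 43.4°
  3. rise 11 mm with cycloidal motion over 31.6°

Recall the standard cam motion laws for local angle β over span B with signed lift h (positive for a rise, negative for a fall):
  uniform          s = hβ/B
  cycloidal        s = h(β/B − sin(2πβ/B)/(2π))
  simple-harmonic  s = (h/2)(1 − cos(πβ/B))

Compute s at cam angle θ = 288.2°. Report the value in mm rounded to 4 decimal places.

seg 1 [0°–285°] dwell: s stays 0.0000
seg 2 [285°–328.4°] cycloidal, h=22: θ=288.2° here. β=3.2, B=43.4. 22·(0.0737 − sin(2π·0.0737)/(2π)) = 0.0574 → s = 0.0574

0.0574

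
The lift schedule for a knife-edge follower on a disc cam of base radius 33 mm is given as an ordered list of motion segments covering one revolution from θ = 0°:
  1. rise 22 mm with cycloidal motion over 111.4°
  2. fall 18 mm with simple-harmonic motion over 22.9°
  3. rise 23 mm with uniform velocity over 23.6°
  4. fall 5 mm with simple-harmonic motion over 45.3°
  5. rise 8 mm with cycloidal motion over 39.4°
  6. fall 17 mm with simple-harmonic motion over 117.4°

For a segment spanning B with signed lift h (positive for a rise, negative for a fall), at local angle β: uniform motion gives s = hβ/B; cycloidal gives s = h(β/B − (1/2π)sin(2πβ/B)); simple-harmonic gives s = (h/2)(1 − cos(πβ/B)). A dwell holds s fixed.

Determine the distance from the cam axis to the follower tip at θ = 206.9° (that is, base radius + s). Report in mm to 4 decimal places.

seg 1 [0°–111.4°] cycloidal, h=22: full span → s += 22 → s = 22.0000
seg 2 [111.4°–134.3°] simple-harmonic, h=-18: full span → s += -18 → s = 4.0000
seg 3 [134.3°–157.9°] uniform, h=23: full span → s += 23 → s = 27.0000
seg 4 [157.9°–203.2°] simple-harmonic, h=-5: full span → s += -5 → s = 22.0000
seg 5 [203.2°–242.6°] cycloidal, h=8: θ=206.9° here. β=3.7, B=39.4. 8·(0.0939 − sin(2π·0.0939)/(2π)) = 0.0428 → s = 22.0428
radial distance = base radius + s = 33 + 22.0428 = 55.0428

55.0428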